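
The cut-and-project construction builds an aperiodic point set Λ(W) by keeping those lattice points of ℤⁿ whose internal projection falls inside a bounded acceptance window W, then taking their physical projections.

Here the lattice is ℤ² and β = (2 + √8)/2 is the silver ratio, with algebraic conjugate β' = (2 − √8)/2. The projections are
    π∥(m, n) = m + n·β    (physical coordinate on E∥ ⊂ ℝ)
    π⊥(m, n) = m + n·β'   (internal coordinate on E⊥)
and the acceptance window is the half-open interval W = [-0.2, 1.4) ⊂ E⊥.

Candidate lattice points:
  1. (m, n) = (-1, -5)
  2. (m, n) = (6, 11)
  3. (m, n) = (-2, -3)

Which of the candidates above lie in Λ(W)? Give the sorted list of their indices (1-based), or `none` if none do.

1

Numerically β ≈ 2.4142 and β' = −1/β ≈ -0.4142.
[1] lift (-1,-5): star map gives 1.0711; window check -0.2 ≤ 1.0711 < 1.4 is true → IN Λ
[2] lift (6,11): star map gives 1.4437; window check -0.2 ≤ 1.4437 < 1.4 is false → out
[3] lift (-2,-3): star map gives -0.7574; window check -0.2 ≤ -0.7574 < 1.4 is false → out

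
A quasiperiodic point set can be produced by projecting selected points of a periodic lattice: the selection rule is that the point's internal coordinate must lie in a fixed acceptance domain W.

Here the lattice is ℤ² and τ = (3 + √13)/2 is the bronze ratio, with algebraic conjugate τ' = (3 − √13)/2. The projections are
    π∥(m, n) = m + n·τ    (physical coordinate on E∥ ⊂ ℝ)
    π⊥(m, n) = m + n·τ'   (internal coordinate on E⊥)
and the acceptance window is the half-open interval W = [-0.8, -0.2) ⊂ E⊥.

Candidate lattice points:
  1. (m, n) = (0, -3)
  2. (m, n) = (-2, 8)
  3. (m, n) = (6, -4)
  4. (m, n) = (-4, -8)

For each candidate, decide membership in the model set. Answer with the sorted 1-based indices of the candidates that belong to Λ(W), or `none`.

τ' = (3−√13)/2 ≈ -0.302776.
#1 (0,-3): internal coord 0 + (-3)·τ' = +0.908327; +0.908327 ∉ [-0.8, -0.2) → out
#2 (-2,8): internal coord -2 + (8)·τ' = -4.422205; -4.422205 ∉ [-0.8, -0.2) → out
#3 (6,-4): internal coord 6 + (-4)·τ' = +7.211103; +7.211103 ∉ [-0.8, -0.2) → out
#4 (-4,-8): internal coord -4 + (-8)·τ' = -1.577795; -1.577795 ∉ [-0.8, -0.2) → out

none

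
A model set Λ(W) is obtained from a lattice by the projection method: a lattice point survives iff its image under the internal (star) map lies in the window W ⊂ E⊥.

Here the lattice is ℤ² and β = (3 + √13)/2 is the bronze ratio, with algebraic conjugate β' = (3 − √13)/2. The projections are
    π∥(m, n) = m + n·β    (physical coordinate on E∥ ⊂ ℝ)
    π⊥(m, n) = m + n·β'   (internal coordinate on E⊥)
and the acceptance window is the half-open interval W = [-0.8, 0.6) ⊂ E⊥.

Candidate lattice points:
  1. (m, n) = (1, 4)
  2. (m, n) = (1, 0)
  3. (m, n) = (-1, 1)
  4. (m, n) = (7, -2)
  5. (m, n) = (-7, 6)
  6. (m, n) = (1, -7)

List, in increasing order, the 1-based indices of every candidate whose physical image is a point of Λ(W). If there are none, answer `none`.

Compute β' = (3−√13)/2 = -0.302776, so π⊥(m,n) = m -0.302776·n.
candidate 1: (m,n)=(1,4) → π∥ = 1+4·β ≈ 14.211103, π⊥ = 1+4·β' ≈ -0.211103 ∈ [-0.8, 0.6) ⇒ IN Λ
candidate 2: (m,n)=(1,0) → π∥ = 1+0·β ≈ 1.000000, π⊥ = 1+0·β' ≈ 1.000000 ∉ [-0.8, 0.6) ⇒ out
candidate 3: (m,n)=(-1,1) → π∥ = -1+1·β ≈ 2.302776, π⊥ = -1+1·β' ≈ -1.302776 ∉ [-0.8, 0.6) ⇒ out
candidate 4: (m,n)=(7,-2) → π∥ = 7-2·β ≈ 0.394449, π⊥ = 7-2·β' ≈ 7.605551 ∉ [-0.8, 0.6) ⇒ out
candidate 5: (m,n)=(-7,6) → π∥ = -7+6·β ≈ 12.816654, π⊥ = -7+6·β' ≈ -8.816654 ∉ [-0.8, 0.6) ⇒ out
candidate 6: (m,n)=(1,-7) → π∥ = 1-7·β ≈ -22.119429, π⊥ = 1-7·β' ≈ 3.119429 ∉ [-0.8, 0.6) ⇒ out

1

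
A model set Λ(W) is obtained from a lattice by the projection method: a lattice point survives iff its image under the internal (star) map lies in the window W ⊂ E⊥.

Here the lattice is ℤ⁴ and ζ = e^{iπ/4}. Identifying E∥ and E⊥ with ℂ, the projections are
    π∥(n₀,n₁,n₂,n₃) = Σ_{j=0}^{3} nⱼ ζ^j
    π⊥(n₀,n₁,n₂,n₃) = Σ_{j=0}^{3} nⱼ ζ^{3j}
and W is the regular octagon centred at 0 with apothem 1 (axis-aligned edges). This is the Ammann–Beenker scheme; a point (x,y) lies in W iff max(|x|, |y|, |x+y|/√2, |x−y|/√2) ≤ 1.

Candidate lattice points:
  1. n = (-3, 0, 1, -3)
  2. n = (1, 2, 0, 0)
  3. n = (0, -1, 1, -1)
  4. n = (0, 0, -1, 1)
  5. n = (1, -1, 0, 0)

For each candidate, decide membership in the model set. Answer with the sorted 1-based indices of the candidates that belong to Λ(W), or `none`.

With ζ = e^{iπ/4} the internal vectors are ζ^0,ζ^3,ζ^6,ζ^9.
candidate 1: n = (-3, 0, 1, -3) → π⊥ ≈ (-5.1213, -3.1213); max(|x|,|y|,|x±y|/√2) = 5.8284 > 1 ⇒ ∉ W
candidate 2: n = (1, 2, 0, 0) → π⊥ ≈ (-0.4142, +1.4142); max(|x|,|y|,|x±y|/√2) = 1.4142 > 1 ⇒ ∉ W
candidate 3: n = (0, -1, 1, -1) → π⊥ ≈ (+0.0000, -2.4142); max(|x|,|y|,|x±y|/√2) = 2.4142 > 1 ⇒ ∉ W
candidate 4: n = (0, 0, -1, 1) → π⊥ ≈ (+0.7071, +1.7071); max(|x|,|y|,|x±y|/√2) = 1.7071 > 1 ⇒ ∉ W
candidate 5: n = (1, -1, 0, 0) → π⊥ ≈ (+1.7071, -0.7071); max(|x|,|y|,|x±y|/√2) = 1.7071 > 1 ⇒ ∉ W

none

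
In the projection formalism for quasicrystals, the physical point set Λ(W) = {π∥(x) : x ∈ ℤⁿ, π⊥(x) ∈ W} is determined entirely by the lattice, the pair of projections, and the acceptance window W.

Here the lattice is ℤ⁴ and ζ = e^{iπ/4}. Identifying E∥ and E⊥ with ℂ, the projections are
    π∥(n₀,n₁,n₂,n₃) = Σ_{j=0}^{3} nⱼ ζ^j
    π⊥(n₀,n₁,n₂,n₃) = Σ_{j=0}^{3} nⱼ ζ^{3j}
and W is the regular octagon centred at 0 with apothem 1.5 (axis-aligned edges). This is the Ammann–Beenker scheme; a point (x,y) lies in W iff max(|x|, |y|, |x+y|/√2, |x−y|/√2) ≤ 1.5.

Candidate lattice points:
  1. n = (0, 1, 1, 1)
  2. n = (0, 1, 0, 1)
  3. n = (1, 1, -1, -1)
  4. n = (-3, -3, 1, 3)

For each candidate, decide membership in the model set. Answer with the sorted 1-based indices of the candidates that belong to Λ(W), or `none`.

π⊥(n) = n₀ + n₁ζ³ + n₂ζ⁶ + n₃ζ⁹ where ζ = e^{iπ/4}.
candidate 1: n = (0, 1, 1, 1) → π⊥ ≈ (+0.0000, +0.4142); max(|x|,|y|,|x±y|/√2) = 0.4142 ≤ 1.5 ⇒ ∈ W
candidate 2: n = (0, 1, 0, 1) → π⊥ ≈ (+0.0000, +1.4142); max(|x|,|y|,|x±y|/√2) = 1.4142 ≤ 1.5 ⇒ ∈ W
candidate 3: n = (1, 1, -1, -1) → π⊥ ≈ (-0.4142, +1.0000); max(|x|,|y|,|x±y|/√2) = 1.0000 ≤ 1.5 ⇒ ∈ W
candidate 4: n = (-3, -3, 1, 3) → π⊥ ≈ (+1.2426, -1.0000); max(|x|,|y|,|x±y|/√2) = 1.5858 > 1.5 ⇒ ∉ W

1, 2, 3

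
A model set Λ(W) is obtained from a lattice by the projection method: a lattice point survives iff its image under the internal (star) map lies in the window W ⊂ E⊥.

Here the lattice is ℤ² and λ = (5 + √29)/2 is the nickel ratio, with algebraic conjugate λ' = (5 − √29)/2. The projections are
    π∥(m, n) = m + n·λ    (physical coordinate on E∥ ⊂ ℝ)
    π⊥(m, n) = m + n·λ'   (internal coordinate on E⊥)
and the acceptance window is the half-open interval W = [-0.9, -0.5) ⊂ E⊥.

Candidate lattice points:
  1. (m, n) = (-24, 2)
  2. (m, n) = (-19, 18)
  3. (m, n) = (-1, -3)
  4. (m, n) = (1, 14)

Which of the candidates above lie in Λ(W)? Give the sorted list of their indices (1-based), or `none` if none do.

none

Compute λ' = (5−√29)/2 = -0.19258, so π⊥(m,n) = m -0.19258·n.
candidate 1: (m,n)=(-24,2) → π∥ = -24+2·λ ≈ -13.61484, π⊥ = -24+2·λ' ≈ -24.38516 ∉ [-0.9, -0.5) ⇒ out
candidate 2: (m,n)=(-19,18) → π∥ = -19+18·λ ≈ 74.46648, π⊥ = -19+18·λ' ≈ -22.46648 ∉ [-0.9, -0.5) ⇒ out
candidate 3: (m,n)=(-1,-3) → π∥ = -1-3·λ ≈ -16.57775, π⊥ = -1-3·λ' ≈ -0.42225 ∉ [-0.9, -0.5) ⇒ out
candidate 4: (m,n)=(1,14) → π∥ = 1+14·λ ≈ 73.69615, π⊥ = 1+14·λ' ≈ -1.69615 ∉ [-0.9, -0.5) ⇒ out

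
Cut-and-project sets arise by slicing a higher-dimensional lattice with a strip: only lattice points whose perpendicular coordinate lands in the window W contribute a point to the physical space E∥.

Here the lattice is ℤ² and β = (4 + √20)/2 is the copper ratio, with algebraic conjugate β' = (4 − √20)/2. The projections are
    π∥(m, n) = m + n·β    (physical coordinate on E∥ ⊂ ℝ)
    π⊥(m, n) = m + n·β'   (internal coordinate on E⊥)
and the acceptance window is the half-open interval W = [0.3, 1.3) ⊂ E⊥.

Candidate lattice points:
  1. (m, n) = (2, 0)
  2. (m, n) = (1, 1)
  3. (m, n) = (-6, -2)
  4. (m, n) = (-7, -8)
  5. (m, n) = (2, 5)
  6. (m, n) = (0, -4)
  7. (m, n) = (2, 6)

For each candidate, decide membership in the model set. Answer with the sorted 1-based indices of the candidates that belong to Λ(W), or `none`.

Compute β' = (4−√20)/2 = -0.2361, so π⊥(m,n) = m -0.2361·n.
candidate 1: (m,n)=(2,0) → π∥ = 2+0·β ≈ 2.0000, π⊥ = 2+0·β' ≈ 2.0000 ∉ [0.3, 1.3) ⇒ out
candidate 2: (m,n)=(1,1) → π∥ = 1+1·β ≈ 5.2361, π⊥ = 1+1·β' ≈ 0.7639 ∈ [0.3, 1.3) ⇒ IN Λ
candidate 3: (m,n)=(-6,-2) → π∥ = -6-2·β ≈ -14.4721, π⊥ = -6-2·β' ≈ -5.5279 ∉ [0.3, 1.3) ⇒ out
candidate 4: (m,n)=(-7,-8) → π∥ = -7-8·β ≈ -40.8885, π⊥ = -7-8·β' ≈ -5.1115 ∉ [0.3, 1.3) ⇒ out
candidate 5: (m,n)=(2,5) → π∥ = 2+5·β ≈ 23.1803, π⊥ = 2+5·β' ≈ 0.8197 ∈ [0.3, 1.3) ⇒ IN Λ
candidate 6: (m,n)=(0,-4) → π∥ = 0-4·β ≈ -16.9443, π⊥ = 0-4·β' ≈ 0.9443 ∈ [0.3, 1.3) ⇒ IN Λ
candidate 7: (m,n)=(2,6) → π∥ = 2+6·β ≈ 27.4164, π⊥ = 2+6·β' ≈ 0.5836 ∈ [0.3, 1.3) ⇒ IN Λ

2, 5, 6, 7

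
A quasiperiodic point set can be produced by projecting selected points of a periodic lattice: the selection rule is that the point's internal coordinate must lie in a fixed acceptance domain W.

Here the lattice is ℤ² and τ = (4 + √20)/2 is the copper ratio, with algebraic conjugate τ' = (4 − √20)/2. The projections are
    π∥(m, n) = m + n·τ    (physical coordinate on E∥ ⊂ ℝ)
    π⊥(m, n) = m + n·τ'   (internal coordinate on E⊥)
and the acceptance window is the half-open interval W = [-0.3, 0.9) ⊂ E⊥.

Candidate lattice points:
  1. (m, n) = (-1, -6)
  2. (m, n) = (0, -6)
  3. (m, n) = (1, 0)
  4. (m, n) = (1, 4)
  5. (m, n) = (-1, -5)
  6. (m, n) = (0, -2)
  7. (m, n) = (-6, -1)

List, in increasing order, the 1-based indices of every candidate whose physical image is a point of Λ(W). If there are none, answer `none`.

Compute τ' = (4−√20)/2 = -0.23607, so π⊥(m,n) = m -0.23607·n.
candidate 1: (m,n)=(-1,-6) → π∥ = -1-6·τ ≈ -26.41641, π⊥ = -1-6·τ' ≈ 0.41641 ∈ [-0.3, 0.9) ⇒ IN Λ
candidate 2: (m,n)=(0,-6) → π∥ = 0-6·τ ≈ -25.41641, π⊥ = 0-6·τ' ≈ 1.41641 ∉ [-0.3, 0.9) ⇒ out
candidate 3: (m,n)=(1,0) → π∥ = 1+0·τ ≈ 1.00000, π⊥ = 1+0·τ' ≈ 1.00000 ∉ [-0.3, 0.9) ⇒ out
candidate 4: (m,n)=(1,4) → π∥ = 1+4·τ ≈ 17.94427, π⊥ = 1+4·τ' ≈ 0.05573 ∈ [-0.3, 0.9) ⇒ IN Λ
candidate 5: (m,n)=(-1,-5) → π∥ = -1-5·τ ≈ -22.18034, π⊥ = -1-5·τ' ≈ 0.18034 ∈ [-0.3, 0.9) ⇒ IN Λ
candidate 6: (m,n)=(0,-2) → π∥ = 0-2·τ ≈ -8.47214, π⊥ = 0-2·τ' ≈ 0.47214 ∈ [-0.3, 0.9) ⇒ IN Λ
candidate 7: (m,n)=(-6,-1) → π∥ = -6-1·τ ≈ -10.23607, π⊥ = -6-1·τ' ≈ -5.76393 ∉ [-0.3, 0.9) ⇒ out

1, 4, 5, 6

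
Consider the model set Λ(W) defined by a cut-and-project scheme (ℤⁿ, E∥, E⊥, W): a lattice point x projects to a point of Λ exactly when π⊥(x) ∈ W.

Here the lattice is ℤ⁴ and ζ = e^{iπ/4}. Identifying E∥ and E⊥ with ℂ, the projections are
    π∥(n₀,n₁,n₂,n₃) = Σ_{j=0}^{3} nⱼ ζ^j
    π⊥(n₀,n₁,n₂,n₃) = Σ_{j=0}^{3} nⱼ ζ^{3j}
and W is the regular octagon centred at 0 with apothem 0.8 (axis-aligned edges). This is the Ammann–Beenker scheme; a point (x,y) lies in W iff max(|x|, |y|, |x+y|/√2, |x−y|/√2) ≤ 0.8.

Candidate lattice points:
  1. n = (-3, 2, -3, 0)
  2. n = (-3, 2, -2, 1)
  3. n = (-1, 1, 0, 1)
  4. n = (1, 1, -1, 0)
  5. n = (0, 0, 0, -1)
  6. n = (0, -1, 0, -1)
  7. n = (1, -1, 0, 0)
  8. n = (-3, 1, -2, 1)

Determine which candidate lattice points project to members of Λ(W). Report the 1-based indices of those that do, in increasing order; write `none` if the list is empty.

none

With ζ = e^{iπ/4} the internal vectors are ζ^0,ζ^3,ζ^6,ζ^9.
#1 (-3, 2, -3, 0): internal (-4.414214, 4.414214); octagon support 6.242641 vs apothem 0.8 → ∉ W
#2 (-3, 2, -2, 1): internal (-3.707107, 4.121320); octagon support 5.535534 vs apothem 0.8 → ∉ W
#3 (-1, 1, 0, 1): internal (-1.000000, 1.414214); octagon support 1.707107 vs apothem 0.8 → ∉ W
#4 (1, 1, -1, 0): internal (0.292893, 1.707107); octagon support 1.707107 vs apothem 0.8 → ∉ W
#5 (0, 0, 0, -1): internal (-0.707107, -0.707107); octagon support 1.000000 vs apothem 0.8 → ∉ W
#6 (0, -1, 0, -1): internal (0.000000, -1.414214); octagon support 1.414214 vs apothem 0.8 → ∉ W
#7 (1, -1, 0, 0): internal (1.707107, -0.707107); octagon support 1.707107 vs apothem 0.8 → ∉ W
#8 (-3, 1, -2, 1): internal (-3.000000, 3.414214); octagon support 4.535534 vs apothem 0.8 → ∉ W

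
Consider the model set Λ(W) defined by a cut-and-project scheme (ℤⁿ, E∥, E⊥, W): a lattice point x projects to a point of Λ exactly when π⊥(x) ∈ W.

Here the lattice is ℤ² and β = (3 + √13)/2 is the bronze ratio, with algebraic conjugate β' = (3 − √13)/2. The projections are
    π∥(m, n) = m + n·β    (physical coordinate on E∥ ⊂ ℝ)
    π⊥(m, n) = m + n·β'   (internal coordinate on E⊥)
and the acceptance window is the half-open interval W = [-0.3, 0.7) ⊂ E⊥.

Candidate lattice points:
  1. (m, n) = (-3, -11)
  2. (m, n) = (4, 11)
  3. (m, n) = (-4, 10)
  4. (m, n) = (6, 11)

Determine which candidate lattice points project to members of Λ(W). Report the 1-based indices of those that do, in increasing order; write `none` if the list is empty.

1, 2

β' = (3−√13)/2 ≈ -0.3028.
[1] lift (-3,-11): star map gives 0.3305; window check -0.3 ≤ 0.3305 < 0.7 is true → IN Λ
[2] lift (4,11): star map gives 0.6695; window check -0.3 ≤ 0.6695 < 0.7 is true → IN Λ
[3] lift (-4,10): star map gives -7.0278; window check -0.3 ≤ -7.0278 < 0.7 is false → out
[4] lift (6,11): star map gives 2.6695; window check -0.3 ≤ 2.6695 < 0.7 is false → out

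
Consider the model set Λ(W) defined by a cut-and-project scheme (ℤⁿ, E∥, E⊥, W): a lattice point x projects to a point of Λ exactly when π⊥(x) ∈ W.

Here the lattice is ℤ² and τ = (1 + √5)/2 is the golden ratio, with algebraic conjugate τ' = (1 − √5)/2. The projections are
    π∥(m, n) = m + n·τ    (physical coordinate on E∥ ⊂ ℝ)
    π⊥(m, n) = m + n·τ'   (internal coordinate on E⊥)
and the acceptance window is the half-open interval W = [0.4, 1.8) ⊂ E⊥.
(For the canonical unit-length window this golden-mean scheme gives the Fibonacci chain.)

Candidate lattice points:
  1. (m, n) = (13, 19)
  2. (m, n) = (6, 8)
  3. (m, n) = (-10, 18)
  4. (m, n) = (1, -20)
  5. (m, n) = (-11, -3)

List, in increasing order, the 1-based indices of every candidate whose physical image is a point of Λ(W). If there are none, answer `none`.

1, 2

Numerically τ ≈ 1.6180 and τ' = −1/τ ≈ -0.6180.
#1 (13,19): internal coord 13 + (19)·τ' = +1.2574; +1.2574 ∈ [0.4, 1.8) → IN Λ
#2 (6,8): internal coord 6 + (8)·τ' = +1.0557; +1.0557 ∈ [0.4, 1.8) → IN Λ
#3 (-10,18): internal coord -10 + (18)·τ' = -21.1246; -21.1246 ∉ [0.4, 1.8) → out
#4 (1,-20): internal coord 1 + (-20)·τ' = +13.3607; +13.3607 ∉ [0.4, 1.8) → out
#5 (-11,-3): internal coord -11 + (-3)·τ' = -9.1459; -9.1459 ∉ [0.4, 1.8) → out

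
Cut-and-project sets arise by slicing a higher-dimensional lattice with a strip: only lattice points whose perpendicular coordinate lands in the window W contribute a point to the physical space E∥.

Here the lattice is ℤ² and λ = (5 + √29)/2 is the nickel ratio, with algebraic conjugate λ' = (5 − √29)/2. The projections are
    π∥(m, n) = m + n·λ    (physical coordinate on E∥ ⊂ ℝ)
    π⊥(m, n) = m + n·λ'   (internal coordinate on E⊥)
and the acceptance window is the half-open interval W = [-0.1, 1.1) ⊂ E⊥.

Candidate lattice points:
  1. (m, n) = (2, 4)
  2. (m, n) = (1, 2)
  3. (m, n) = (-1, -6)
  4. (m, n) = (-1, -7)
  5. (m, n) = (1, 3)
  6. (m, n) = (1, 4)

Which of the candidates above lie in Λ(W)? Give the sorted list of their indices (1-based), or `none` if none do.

Compute λ' = (5−√29)/2 = -0.192582, so π⊥(m,n) = m -0.192582·n.
#1 (2,4): internal coord 2 + (4)·λ' = +1.229670; +1.229670 ∉ [-0.1, 1.1) → out
#2 (1,2): internal coord 1 + (2)·λ' = +0.614835; +0.614835 ∈ [-0.1, 1.1) → IN Λ
#3 (-1,-6): internal coord -1 + (-6)·λ' = +0.155494; +0.155494 ∈ [-0.1, 1.1) → IN Λ
#4 (-1,-7): internal coord -1 + (-7)·λ' = +0.348077; +0.348077 ∈ [-0.1, 1.1) → IN Λ
#5 (1,3): internal coord 1 + (3)·λ' = +0.422253; +0.422253 ∈ [-0.1, 1.1) → IN Λ
#6 (1,4): internal coord 1 + (4)·λ' = +0.229670; +0.229670 ∈ [-0.1, 1.1) → IN Λ

2, 3, 4, 5, 6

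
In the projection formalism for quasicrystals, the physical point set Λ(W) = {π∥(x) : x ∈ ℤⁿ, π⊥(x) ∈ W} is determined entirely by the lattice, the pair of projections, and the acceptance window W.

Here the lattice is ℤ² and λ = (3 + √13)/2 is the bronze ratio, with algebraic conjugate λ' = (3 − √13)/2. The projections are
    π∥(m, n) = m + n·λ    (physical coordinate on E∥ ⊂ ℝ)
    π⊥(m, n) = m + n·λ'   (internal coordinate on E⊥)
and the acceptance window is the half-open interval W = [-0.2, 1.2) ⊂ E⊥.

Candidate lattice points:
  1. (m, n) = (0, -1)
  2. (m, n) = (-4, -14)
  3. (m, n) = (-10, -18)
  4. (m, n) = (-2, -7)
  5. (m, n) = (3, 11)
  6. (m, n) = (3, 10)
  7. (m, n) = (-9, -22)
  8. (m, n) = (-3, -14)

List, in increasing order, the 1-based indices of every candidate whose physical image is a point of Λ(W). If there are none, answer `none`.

Numerically λ ≈ 3.302776 and λ' = −1/λ ≈ -0.302776.
candidate 1: (m,n)=(0,-1) → π∥ = 0-1·λ ≈ -3.302776, π⊥ = 0-1·λ' ≈ 0.302776 ∈ [-0.2, 1.2) ⇒ IN Λ
candidate 2: (m,n)=(-4,-14) → π∥ = -4-14·λ ≈ -50.238859, π⊥ = -4-14·λ' ≈ 0.238859 ∈ [-0.2, 1.2) ⇒ IN Λ
candidate 3: (m,n)=(-10,-18) → π∥ = -10-18·λ ≈ -69.449961, π⊥ = -10-18·λ' ≈ -4.550039 ∉ [-0.2, 1.2) ⇒ out
candidate 4: (m,n)=(-2,-7) → π∥ = -2-7·λ ≈ -25.119429, π⊥ = -2-7·λ' ≈ 0.119429 ∈ [-0.2, 1.2) ⇒ IN Λ
candidate 5: (m,n)=(3,11) → π∥ = 3+11·λ ≈ 39.330532, π⊥ = 3+11·λ' ≈ -0.330532 ∉ [-0.2, 1.2) ⇒ out
candidate 6: (m,n)=(3,10) → π∥ = 3+10·λ ≈ 36.027756, π⊥ = 3+10·λ' ≈ -0.027756 ∈ [-0.2, 1.2) ⇒ IN Λ
candidate 7: (m,n)=(-9,-22) → π∥ = -9-22·λ ≈ -81.661064, π⊥ = -9-22·λ' ≈ -2.338936 ∉ [-0.2, 1.2) ⇒ out
candidate 8: (m,n)=(-3,-14) → π∥ = -3-14·λ ≈ -49.238859, π⊥ = -3-14·λ' ≈ 1.238859 ∉ [-0.2, 1.2) ⇒ out

1, 2, 4, 6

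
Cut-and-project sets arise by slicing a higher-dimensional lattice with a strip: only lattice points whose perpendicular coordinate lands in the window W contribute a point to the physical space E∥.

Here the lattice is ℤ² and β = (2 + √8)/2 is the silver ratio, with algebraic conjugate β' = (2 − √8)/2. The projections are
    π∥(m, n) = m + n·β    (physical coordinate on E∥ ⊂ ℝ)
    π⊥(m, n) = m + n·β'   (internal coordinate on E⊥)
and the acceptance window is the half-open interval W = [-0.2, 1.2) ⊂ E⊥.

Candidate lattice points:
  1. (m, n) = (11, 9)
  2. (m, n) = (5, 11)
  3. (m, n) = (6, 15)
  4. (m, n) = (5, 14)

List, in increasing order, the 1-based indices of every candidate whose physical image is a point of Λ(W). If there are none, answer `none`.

Compute β' = (2−√8)/2 = -0.41421, so π⊥(m,n) = m -0.41421·n.
[1] lift (11,9): star map gives 7.27208; window check -0.2 ≤ 7.27208 < 1.2 is false → out
[2] lift (5,11): star map gives 0.44365; window check -0.2 ≤ 0.44365 < 1.2 is true → IN Λ
[3] lift (6,15): star map gives -0.21320; window check -0.2 ≤ -0.21320 < 1.2 is false → out
[4] lift (5,14): star map gives -0.79899; window check -0.2 ≤ -0.79899 < 1.2 is false → out

2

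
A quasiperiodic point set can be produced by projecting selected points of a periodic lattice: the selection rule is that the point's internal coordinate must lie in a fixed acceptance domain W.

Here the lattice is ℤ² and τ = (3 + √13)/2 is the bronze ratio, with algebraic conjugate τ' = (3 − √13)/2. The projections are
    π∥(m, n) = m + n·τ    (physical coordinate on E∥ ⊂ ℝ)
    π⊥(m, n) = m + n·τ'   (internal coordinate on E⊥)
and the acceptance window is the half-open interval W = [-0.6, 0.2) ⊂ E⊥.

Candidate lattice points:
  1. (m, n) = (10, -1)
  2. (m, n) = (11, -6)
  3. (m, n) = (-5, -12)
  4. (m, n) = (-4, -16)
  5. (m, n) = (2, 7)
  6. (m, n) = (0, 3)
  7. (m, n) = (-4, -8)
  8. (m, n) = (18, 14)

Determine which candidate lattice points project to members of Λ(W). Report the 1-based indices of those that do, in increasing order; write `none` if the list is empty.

Numerically τ ≈ 3.3028 and τ' = −1/τ ≈ -0.3028.
[1] lift (10,-1): star map gives 10.3028; window check -0.6 ≤ 10.3028 < 0.2 is false → out
[2] lift (11,-6): star map gives 12.8167; window check -0.6 ≤ 12.8167 < 0.2 is false → out
[3] lift (-5,-12): star map gives -1.3667; window check -0.6 ≤ -1.3667 < 0.2 is false → out
[4] lift (-4,-16): star map gives 0.8444; window check -0.6 ≤ 0.8444 < 0.2 is false → out
[5] lift (2,7): star map gives -0.1194; window check -0.6 ≤ -0.1194 < 0.2 is true → IN Λ
[6] lift (0,3): star map gives -0.9083; window check -0.6 ≤ -0.9083 < 0.2 is false → out
[7] lift (-4,-8): star map gives -1.5778; window check -0.6 ≤ -1.5778 < 0.2 is false → out
[8] lift (18,14): star map gives 13.7611; window check -0.6 ≤ 13.7611 < 0.2 is false → out

5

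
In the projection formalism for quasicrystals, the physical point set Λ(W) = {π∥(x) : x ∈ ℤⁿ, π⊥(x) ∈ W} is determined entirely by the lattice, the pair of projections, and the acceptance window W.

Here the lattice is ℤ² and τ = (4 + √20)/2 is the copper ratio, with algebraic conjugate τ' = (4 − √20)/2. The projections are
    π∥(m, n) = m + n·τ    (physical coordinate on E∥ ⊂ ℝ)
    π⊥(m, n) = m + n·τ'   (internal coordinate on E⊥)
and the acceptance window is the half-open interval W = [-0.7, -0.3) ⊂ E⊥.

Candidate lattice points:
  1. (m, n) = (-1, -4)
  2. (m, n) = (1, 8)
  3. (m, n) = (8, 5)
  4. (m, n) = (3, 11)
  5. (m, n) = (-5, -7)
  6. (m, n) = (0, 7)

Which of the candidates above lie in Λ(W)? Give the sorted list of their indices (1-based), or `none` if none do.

none

Numerically τ ≈ 4.23607 and τ' = −1/τ ≈ -0.23607.
candidate 1: (m,n)=(-1,-4) → π∥ = -1-4·τ ≈ -17.94427, π⊥ = -1-4·τ' ≈ -0.05573 ∉ [-0.7, -0.3) ⇒ out
candidate 2: (m,n)=(1,8) → π∥ = 1+8·τ ≈ 34.88854, π⊥ = 1+8·τ' ≈ -0.88854 ∉ [-0.7, -0.3) ⇒ out
candidate 3: (m,n)=(8,5) → π∥ = 8+5·τ ≈ 29.18034, π⊥ = 8+5·τ' ≈ 6.81966 ∉ [-0.7, -0.3) ⇒ out
candidate 4: (m,n)=(3,11) → π∥ = 3+11·τ ≈ 49.59675, π⊥ = 3+11·τ' ≈ 0.40325 ∉ [-0.7, -0.3) ⇒ out
candidate 5: (m,n)=(-5,-7) → π∥ = -5-7·τ ≈ -34.65248, π⊥ = -5-7·τ' ≈ -3.34752 ∉ [-0.7, -0.3) ⇒ out
candidate 6: (m,n)=(0,7) → π∥ = 0+7·τ ≈ 29.65248, π⊥ = 0+7·τ' ≈ -1.65248 ∉ [-0.7, -0.3) ⇒ out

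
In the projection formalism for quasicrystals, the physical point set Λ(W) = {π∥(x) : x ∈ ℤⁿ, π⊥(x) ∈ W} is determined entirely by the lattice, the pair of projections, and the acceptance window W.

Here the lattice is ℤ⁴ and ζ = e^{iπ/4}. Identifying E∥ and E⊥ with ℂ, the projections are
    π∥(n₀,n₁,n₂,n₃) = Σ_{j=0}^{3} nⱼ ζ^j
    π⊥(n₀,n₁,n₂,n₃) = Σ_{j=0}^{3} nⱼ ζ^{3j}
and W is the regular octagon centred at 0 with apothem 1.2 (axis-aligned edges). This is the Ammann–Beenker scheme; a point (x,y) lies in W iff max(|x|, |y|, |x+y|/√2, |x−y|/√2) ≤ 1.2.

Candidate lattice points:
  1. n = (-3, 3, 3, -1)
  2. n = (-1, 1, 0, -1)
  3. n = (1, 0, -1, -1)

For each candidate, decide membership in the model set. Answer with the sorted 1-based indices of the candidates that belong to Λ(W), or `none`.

3

With ζ = e^{iπ/4} the internal vectors are ζ^0,ζ^3,ζ^6,ζ^9.
#1 (-3, 3, 3, -1): internal (-5.8284, -1.5858); octagon support 5.8284 vs apothem 1.2 → ∉ W
#2 (-1, 1, 0, -1): internal (-2.4142, 0.0000); octagon support 2.4142 vs apothem 1.2 → ∉ W
#3 (1, 0, -1, -1): internal (0.2929, 0.2929); octagon support 0.4142 vs apothem 1.2 → ∈ W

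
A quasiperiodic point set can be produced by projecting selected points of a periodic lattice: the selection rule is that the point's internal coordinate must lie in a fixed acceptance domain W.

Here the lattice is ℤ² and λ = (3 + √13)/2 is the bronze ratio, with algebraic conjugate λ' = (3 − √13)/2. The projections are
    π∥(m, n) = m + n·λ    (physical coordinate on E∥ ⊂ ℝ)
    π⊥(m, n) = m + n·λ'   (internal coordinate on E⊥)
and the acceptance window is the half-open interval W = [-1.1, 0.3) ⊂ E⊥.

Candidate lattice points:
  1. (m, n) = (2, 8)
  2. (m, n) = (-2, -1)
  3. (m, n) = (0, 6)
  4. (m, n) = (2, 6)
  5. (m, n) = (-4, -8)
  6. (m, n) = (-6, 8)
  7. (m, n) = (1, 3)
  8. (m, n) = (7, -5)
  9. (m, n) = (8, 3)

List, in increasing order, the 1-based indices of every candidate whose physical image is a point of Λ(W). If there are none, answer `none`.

Compute λ' = (3−√13)/2 = -0.302776, so π⊥(m,n) = m -0.302776·n.
[1] lift (2,8): star map gives -0.422205; window check -1.1 ≤ -0.422205 < 0.3 is true → IN Λ
[2] lift (-2,-1): star map gives -1.697224; window check -1.1 ≤ -1.697224 < 0.3 is false → out
[3] lift (0,6): star map gives -1.816654; window check -1.1 ≤ -1.816654 < 0.3 is false → out
[4] lift (2,6): star map gives 0.183346; window check -1.1 ≤ 0.183346 < 0.3 is true → IN Λ
[5] lift (-4,-8): star map gives -1.577795; window check -1.1 ≤ -1.577795 < 0.3 is false → out
[6] lift (-6,8): star map gives -8.422205; window check -1.1 ≤ -8.422205 < 0.3 is false → out
[7] lift (1,3): star map gives 0.091673; window check -1.1 ≤ 0.091673 < 0.3 is true → IN Λ
[8] lift (7,-5): star map gives 8.513878; window check -1.1 ≤ 8.513878 < 0.3 is false → out
[9] lift (8,3): star map gives 7.091673; window check -1.1 ≤ 7.091673 < 0.3 is false → out

1, 4, 7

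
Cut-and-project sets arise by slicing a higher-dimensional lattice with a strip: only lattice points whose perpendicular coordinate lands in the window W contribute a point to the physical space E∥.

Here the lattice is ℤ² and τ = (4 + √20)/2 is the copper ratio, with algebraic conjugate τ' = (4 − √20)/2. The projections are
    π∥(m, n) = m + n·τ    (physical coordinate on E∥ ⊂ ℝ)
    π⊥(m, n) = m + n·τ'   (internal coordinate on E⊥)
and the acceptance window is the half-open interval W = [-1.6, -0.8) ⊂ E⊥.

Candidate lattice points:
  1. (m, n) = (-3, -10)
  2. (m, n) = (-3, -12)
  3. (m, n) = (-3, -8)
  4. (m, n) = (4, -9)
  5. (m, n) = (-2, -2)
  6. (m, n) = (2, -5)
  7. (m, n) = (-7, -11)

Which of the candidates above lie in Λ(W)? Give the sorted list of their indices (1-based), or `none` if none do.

Numerically τ ≈ 4.236068 and τ' = −1/τ ≈ -0.236068.
candidate 1: (m,n)=(-3,-10) → π∥ = -3-10·τ ≈ -45.360680, π⊥ = -3-10·τ' ≈ -0.639320 ∉ [-1.6, -0.8) ⇒ out
candidate 2: (m,n)=(-3,-12) → π∥ = -3-12·τ ≈ -53.832816, π⊥ = -3-12·τ' ≈ -0.167184 ∉ [-1.6, -0.8) ⇒ out
candidate 3: (m,n)=(-3,-8) → π∥ = -3-8·τ ≈ -36.888544, π⊥ = -3-8·τ' ≈ -1.111456 ∈ [-1.6, -0.8) ⇒ IN Λ
candidate 4: (m,n)=(4,-9) → π∥ = 4-9·τ ≈ -34.124612, π⊥ = 4-9·τ' ≈ 6.124612 ∉ [-1.6, -0.8) ⇒ out
candidate 5: (m,n)=(-2,-2) → π∥ = -2-2·τ ≈ -10.472136, π⊥ = -2-2·τ' ≈ -1.527864 ∈ [-1.6, -0.8) ⇒ IN Λ
candidate 6: (m,n)=(2,-5) → π∥ = 2-5·τ ≈ -19.180340, π⊥ = 2-5·τ' ≈ 3.180340 ∉ [-1.6, -0.8) ⇒ out
candidate 7: (m,n)=(-7,-11) → π∥ = -7-11·τ ≈ -53.596748, π⊥ = -7-11·τ' ≈ -4.403252 ∉ [-1.6, -0.8) ⇒ out

3, 5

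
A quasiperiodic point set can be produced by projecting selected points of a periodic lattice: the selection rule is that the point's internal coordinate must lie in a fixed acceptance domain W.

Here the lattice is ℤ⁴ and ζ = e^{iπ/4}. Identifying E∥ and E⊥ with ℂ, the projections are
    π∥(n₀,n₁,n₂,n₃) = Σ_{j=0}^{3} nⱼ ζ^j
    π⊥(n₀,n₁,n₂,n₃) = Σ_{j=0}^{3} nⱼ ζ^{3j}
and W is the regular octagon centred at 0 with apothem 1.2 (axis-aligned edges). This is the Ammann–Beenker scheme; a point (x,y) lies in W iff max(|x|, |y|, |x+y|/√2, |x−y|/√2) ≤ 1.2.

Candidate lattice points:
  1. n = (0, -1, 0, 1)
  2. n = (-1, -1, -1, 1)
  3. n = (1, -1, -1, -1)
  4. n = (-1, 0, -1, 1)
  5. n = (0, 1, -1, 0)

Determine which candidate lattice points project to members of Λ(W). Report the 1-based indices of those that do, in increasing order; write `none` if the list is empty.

2, 3

π⊥(n) = n₀ + n₁ζ³ + n₂ζ⁶ + n₃ζ⁹ where ζ = e^{iπ/4}.
candidate 1: n = (0, -1, 0, 1) → π⊥ ≈ (+1.414214, +0.000000); max(|x|,|y|,|x±y|/√2) = 1.414214 > 1.2 ⇒ ∉ W
candidate 2: n = (-1, -1, -1, 1) → π⊥ ≈ (+0.414214, +1.000000); max(|x|,|y|,|x±y|/√2) = 1.000000 ≤ 1.2 ⇒ ∈ W
candidate 3: n = (1, -1, -1, -1) → π⊥ ≈ (+1.000000, -0.414214); max(|x|,|y|,|x±y|/√2) = 1.000000 ≤ 1.2 ⇒ ∈ W
candidate 4: n = (-1, 0, -1, 1) → π⊥ ≈ (-0.292893, +1.707107); max(|x|,|y|,|x±y|/√2) = 1.707107 > 1.2 ⇒ ∉ W
candidate 5: n = (0, 1, -1, 0) → π⊥ ≈ (-0.707107, +1.707107); max(|x|,|y|,|x±y|/√2) = 1.707107 > 1.2 ⇒ ∉ W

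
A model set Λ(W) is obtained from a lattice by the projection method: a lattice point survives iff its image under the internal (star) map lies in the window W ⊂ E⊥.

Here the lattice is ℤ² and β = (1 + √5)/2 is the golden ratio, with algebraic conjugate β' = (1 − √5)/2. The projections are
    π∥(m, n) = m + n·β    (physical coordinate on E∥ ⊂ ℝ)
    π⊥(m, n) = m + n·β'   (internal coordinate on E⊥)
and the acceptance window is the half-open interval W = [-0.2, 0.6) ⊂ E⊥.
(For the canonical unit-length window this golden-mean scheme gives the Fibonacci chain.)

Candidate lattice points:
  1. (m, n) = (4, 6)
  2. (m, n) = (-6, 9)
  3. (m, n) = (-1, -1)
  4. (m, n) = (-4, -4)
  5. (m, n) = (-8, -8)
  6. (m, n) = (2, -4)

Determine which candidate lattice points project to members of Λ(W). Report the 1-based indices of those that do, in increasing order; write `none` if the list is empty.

1

β' = (1−√5)/2 ≈ -0.61803.
[1] lift (4,6): star map gives 0.29180; window check -0.2 ≤ 0.29180 < 0.6 is true → IN Λ
[2] lift (-6,9): star map gives -11.56231; window check -0.2 ≤ -11.56231 < 0.6 is false → out
[3] lift (-1,-1): star map gives -0.38197; window check -0.2 ≤ -0.38197 < 0.6 is false → out
[4] lift (-4,-4): star map gives -1.52786; window check -0.2 ≤ -1.52786 < 0.6 is false → out
[5] lift (-8,-8): star map gives -3.05573; window check -0.2 ≤ -3.05573 < 0.6 is false → out
[6] lift (2,-4): star map gives 4.47214; window check -0.2 ≤ 4.47214 < 0.6 is false → out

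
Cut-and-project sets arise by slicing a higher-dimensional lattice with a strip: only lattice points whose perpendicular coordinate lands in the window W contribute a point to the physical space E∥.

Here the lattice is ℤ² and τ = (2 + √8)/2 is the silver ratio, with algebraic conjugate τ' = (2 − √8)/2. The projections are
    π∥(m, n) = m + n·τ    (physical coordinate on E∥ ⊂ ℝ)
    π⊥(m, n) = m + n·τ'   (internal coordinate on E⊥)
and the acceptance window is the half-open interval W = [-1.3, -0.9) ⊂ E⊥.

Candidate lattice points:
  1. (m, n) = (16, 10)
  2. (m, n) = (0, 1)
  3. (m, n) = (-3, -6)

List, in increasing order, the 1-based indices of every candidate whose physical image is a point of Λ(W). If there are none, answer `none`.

none

τ' = (2−√8)/2 ≈ -0.4142.
#1 (16,10): internal coord 16 + (10)·τ' = +11.8579; +11.8579 ∉ [-1.3, -0.9) → out
#2 (0,1): internal coord 0 + (1)·τ' = -0.4142; -0.4142 ∉ [-1.3, -0.9) → out
#3 (-3,-6): internal coord -3 + (-6)·τ' = -0.5147; -0.5147 ∉ [-1.3, -0.9) → out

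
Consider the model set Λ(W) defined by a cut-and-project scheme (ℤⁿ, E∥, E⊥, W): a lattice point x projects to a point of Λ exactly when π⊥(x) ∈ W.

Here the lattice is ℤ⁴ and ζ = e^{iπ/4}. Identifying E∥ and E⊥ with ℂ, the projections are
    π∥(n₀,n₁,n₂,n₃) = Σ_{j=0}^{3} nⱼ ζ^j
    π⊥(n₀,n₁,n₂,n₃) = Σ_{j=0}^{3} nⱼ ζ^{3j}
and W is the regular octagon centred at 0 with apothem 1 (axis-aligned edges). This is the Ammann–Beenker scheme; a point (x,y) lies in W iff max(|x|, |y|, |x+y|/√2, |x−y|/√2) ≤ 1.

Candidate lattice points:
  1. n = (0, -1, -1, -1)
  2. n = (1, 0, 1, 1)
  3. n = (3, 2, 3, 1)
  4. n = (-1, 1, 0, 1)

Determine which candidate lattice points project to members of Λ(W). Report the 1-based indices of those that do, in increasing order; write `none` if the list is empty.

Internal map: ζ^{3j} for j=0..3 gives (1,0), (−√2/2,√2/2), (0,−1), (√2/2,√2/2).
#1 (0, -1, -1, -1): internal (0.00000, -0.41421); octagon support 0.41421 vs apothem 1 → ∈ W
#2 (1, 0, 1, 1): internal (1.70711, -0.29289); octagon support 1.70711 vs apothem 1 → ∉ W
#3 (3, 2, 3, 1): internal (2.29289, -0.87868); octagon support 2.29289 vs apothem 1 → ∉ W
#4 (-1, 1, 0, 1): internal (-1.00000, 1.41421); octagon support 1.70711 vs apothem 1 → ∉ W

1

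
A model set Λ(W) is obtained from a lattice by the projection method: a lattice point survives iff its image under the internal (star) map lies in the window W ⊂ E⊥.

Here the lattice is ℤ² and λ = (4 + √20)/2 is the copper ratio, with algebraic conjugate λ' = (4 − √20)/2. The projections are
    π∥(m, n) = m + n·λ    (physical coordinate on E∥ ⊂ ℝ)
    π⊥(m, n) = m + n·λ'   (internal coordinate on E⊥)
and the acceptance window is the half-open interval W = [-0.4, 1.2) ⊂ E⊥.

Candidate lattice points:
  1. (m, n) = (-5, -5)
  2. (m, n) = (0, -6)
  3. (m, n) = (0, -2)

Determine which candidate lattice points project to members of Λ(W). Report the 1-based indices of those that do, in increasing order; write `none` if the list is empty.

Numerically λ ≈ 4.2361 and λ' = −1/λ ≈ -0.2361.
[1] lift (-5,-5): star map gives -3.8197; window check -0.4 ≤ -3.8197 < 1.2 is false → out
[2] lift (0,-6): star map gives 1.4164; window check -0.4 ≤ 1.4164 < 1.2 is false → out
[3] lift (0,-2): star map gives 0.4721; window check -0.4 ≤ 0.4721 < 1.2 is true → IN Λ

3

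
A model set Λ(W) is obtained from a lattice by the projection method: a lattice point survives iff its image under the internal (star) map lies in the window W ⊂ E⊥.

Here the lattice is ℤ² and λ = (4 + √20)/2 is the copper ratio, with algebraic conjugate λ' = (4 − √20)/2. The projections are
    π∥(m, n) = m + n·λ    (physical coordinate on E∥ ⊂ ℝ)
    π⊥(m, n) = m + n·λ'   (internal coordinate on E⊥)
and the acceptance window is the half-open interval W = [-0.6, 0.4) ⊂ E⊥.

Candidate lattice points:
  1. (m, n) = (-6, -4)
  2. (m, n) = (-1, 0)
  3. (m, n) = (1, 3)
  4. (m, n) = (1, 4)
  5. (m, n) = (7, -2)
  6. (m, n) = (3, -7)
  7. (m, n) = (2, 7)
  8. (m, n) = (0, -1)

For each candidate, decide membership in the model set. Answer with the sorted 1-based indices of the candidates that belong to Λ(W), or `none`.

3, 4, 7, 8

λ' = (4−√20)/2 ≈ -0.2361.
candidate 1: (m,n)=(-6,-4) → π∥ = -6-4·λ ≈ -22.9443, π⊥ = -6-4·λ' ≈ -5.0557 ∉ [-0.6, 0.4) ⇒ out
candidate 2: (m,n)=(-1,0) → π∥ = -1+0·λ ≈ -1.0000, π⊥ = -1+0·λ' ≈ -1.0000 ∉ [-0.6, 0.4) ⇒ out
candidate 3: (m,n)=(1,3) → π∥ = 1+3·λ ≈ 13.7082, π⊥ = 1+3·λ' ≈ 0.2918 ∈ [-0.6, 0.4) ⇒ IN Λ
candidate 4: (m,n)=(1,4) → π∥ = 1+4·λ ≈ 17.9443, π⊥ = 1+4·λ' ≈ 0.0557 ∈ [-0.6, 0.4) ⇒ IN Λ
candidate 5: (m,n)=(7,-2) → π∥ = 7-2·λ ≈ -1.4721, π⊥ = 7-2·λ' ≈ 7.4721 ∉ [-0.6, 0.4) ⇒ out
candidate 6: (m,n)=(3,-7) → π∥ = 3-7·λ ≈ -26.6525, π⊥ = 3-7·λ' ≈ 4.6525 ∉ [-0.6, 0.4) ⇒ out
candidate 7: (m,n)=(2,7) → π∥ = 2+7·λ ≈ 31.6525, π⊥ = 2+7·λ' ≈ 0.3475 ∈ [-0.6, 0.4) ⇒ IN Λ
candidate 8: (m,n)=(0,-1) → π∥ = 0-1·λ ≈ -4.2361, π⊥ = 0-1·λ' ≈ 0.2361 ∈ [-0.6, 0.4) ⇒ IN Λ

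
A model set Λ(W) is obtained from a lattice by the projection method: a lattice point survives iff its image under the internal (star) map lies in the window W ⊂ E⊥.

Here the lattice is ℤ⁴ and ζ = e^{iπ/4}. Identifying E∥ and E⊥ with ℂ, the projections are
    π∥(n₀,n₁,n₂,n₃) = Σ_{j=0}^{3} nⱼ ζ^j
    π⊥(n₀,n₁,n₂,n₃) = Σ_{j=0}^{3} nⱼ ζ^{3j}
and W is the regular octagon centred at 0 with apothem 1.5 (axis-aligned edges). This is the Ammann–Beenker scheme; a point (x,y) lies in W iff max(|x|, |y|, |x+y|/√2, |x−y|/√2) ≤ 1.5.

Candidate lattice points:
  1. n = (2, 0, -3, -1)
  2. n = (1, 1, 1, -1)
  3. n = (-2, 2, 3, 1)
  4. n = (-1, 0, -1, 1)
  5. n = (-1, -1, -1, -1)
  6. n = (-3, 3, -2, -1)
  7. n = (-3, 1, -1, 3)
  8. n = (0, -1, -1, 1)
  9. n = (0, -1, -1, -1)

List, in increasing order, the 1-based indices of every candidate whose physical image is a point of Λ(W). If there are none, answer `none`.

2, 5, 9

Internal map: ζ^{3j} for j=0..3 gives (1,0), (−√2/2,√2/2), (0,−1), (√2/2,√2/2).
candidate 1: n = (2, 0, -3, -1) → π⊥ ≈ (+1.29289, +2.29289); max(|x|,|y|,|x±y|/√2) = 2.53553 > 1.5 ⇒ ∉ W
candidate 2: n = (1, 1, 1, -1) → π⊥ ≈ (-0.41421, -1.00000); max(|x|,|y|,|x±y|/√2) = 1.00000 ≤ 1.5 ⇒ ∈ W
candidate 3: n = (-2, 2, 3, 1) → π⊥ ≈ (-2.70711, -0.87868); max(|x|,|y|,|x±y|/√2) = 2.70711 > 1.5 ⇒ ∉ W
candidate 4: n = (-1, 0, -1, 1) → π⊥ ≈ (-0.29289, +1.70711); max(|x|,|y|,|x±y|/√2) = 1.70711 > 1.5 ⇒ ∉ W
candidate 5: n = (-1, -1, -1, -1) → π⊥ ≈ (-1.00000, -0.41421); max(|x|,|y|,|x±y|/√2) = 1.00000 ≤ 1.5 ⇒ ∈ W
candidate 6: n = (-3, 3, -2, -1) → π⊥ ≈ (-5.82843, +3.41421); max(|x|,|y|,|x±y|/√2) = 6.53553 > 1.5 ⇒ ∉ W
candidate 7: n = (-3, 1, -1, 3) → π⊥ ≈ (-1.58579, +3.82843); max(|x|,|y|,|x±y|/√2) = 3.82843 > 1.5 ⇒ ∉ W
candidate 8: n = (0, -1, -1, 1) → π⊥ ≈ (+1.41421, +1.00000); max(|x|,|y|,|x±y|/√2) = 1.70711 > 1.5 ⇒ ∉ W
candidate 9: n = (0, -1, -1, -1) → π⊥ ≈ (+0.00000, -0.41421); max(|x|,|y|,|x±y|/√2) = 0.41421 ≤ 1.5 ⇒ ∈ W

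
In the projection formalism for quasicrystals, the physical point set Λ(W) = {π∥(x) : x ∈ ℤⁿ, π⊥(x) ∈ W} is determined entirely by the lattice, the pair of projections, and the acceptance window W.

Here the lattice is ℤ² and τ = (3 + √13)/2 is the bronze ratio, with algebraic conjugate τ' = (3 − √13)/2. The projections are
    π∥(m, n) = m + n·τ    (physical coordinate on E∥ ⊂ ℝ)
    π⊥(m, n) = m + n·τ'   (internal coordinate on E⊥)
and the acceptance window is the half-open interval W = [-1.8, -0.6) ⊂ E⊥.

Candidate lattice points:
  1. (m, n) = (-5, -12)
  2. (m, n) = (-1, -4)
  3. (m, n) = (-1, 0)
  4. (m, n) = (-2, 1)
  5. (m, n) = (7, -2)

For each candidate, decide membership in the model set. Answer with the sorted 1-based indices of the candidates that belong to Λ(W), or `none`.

Numerically τ ≈ 3.302776 and τ' = −1/τ ≈ -0.302776.
candidate 1: (m,n)=(-5,-12) → π∥ = -5-12·τ ≈ -44.633308, π⊥ = -5-12·τ' ≈ -1.366692 ∈ [-1.8, -0.6) ⇒ IN Λ
candidate 2: (m,n)=(-1,-4) → π∥ = -1-4·τ ≈ -14.211103, π⊥ = -1-4·τ' ≈ 0.211103 ∉ [-1.8, -0.6) ⇒ out
candidate 3: (m,n)=(-1,0) → π∥ = -1+0·τ ≈ -1.000000, π⊥ = -1+0·τ' ≈ -1.000000 ∈ [-1.8, -0.6) ⇒ IN Λ
candidate 4: (m,n)=(-2,1) → π∥ = -2+1·τ ≈ 1.302776, π⊥ = -2+1·τ' ≈ -2.302776 ∉ [-1.8, -0.6) ⇒ out
candidate 5: (m,n)=(7,-2) → π∥ = 7-2·τ ≈ 0.394449, π⊥ = 7-2·τ' ≈ 7.605551 ∉ [-1.8, -0.6) ⇒ out

1, 3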